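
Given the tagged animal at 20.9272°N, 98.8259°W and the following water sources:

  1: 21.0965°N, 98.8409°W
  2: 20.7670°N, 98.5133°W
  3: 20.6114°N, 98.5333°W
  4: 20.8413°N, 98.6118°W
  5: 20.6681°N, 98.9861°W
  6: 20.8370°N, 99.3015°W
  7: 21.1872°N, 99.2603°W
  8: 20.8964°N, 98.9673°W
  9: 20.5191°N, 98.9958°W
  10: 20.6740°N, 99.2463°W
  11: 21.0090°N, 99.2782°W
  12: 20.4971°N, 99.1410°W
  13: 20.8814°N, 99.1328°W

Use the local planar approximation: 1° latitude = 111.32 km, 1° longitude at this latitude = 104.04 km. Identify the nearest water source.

8

Distances from 20.9272°N, 98.8259°W:
1: 18.9110 km
2: 37.0914 km
3: 46.5036 km
4: 24.2407 km
5: 33.3124 km
6: 50.4899 km
7: 53.6684 km
8: 15.1055 km
9: 48.7474 km
10: 52.0338 km
11: 47.9302 km
12: 58.0267 km
13: 32.3344 km
Minimum: 8 at 15.1055 km.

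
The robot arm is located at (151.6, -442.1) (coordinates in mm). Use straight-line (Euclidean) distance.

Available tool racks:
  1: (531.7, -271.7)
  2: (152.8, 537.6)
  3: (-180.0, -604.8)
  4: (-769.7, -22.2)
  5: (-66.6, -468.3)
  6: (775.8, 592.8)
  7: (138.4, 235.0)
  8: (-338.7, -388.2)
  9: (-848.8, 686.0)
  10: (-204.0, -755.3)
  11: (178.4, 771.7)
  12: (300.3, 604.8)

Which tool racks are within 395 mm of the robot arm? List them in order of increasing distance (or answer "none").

Distances from (151.6, -442.1):
1: 416.5 mm
2: 979.7 mm
3: 369.4 mm
4: 1012.5 mm
5: 219.8 mm
6: 1208.6 mm
7: 677.2 mm
8: 493.3 mm
9: 1507.8 mm
10: 473.9 mm
11: 1214.1 mm
12: 1057.4 mm
Threshold 395 mm: 5 (219.8 mm), 3 (369.4 mm) are within range.

5, 3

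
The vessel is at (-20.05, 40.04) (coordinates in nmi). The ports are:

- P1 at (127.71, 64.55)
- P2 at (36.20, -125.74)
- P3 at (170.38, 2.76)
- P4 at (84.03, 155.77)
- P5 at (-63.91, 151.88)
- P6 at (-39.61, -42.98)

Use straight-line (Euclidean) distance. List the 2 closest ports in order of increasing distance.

P6, P5

Distances from (-20.05, 40.04):
P1: √((147.76)² + (24.51)²) = √(21833.0176 + 600.7401) = 149.78 nmi
P2: √((56.25)² + (-165.78)²) = √(3164.0625 + 27483.0084) = 175.06 nmi
P3: √((190.43)² + (-37.28)²) = √(36263.5849 + 1389.7984) = 194.04 nmi
P4: √((104.08)² + (115.73)²) = √(10832.6464 + 13393.4329) = 155.65 nmi
P5: √((-43.86)² + (111.84)²) = √(1923.6996 + 12508.1856) = 120.13 nmi
P6: √((-19.56)² + (-83.02)²) = √(382.5936 + 6892.3204) = 85.29 nmi
Sorted: P6 (85.29 nmi) < P5 (120.13 nmi) < P1 (149.78 nmi) < P4 (155.65 nmi) < …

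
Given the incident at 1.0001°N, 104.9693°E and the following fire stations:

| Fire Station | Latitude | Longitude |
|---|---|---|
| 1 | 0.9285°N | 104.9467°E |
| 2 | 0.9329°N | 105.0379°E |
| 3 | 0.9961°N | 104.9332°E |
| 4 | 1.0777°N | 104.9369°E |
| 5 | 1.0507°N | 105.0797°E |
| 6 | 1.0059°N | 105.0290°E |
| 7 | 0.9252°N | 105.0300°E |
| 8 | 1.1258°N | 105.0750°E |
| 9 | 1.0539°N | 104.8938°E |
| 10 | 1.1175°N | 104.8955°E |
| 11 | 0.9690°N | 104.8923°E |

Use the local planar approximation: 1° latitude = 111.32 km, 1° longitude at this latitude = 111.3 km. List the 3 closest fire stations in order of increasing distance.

3, 6, 1

Distances from 1.0001°N, 104.9693°E:
1: √((-0.0716·111.32)² + (-0.0226·111.3)²) = √(63.529062 + 6.327137) = 8.3580 km
2: √((-0.0672·111.32)² + (0.0686·111.3)²) = √(55.960932 + 58.295974) = 10.6891 km
3: √((-0.0040·111.32)² + (-0.0361·111.3)²) = √(0.198274 + 16.143761) = 4.0425 km
4: √((0.0776·111.32)² + (-0.0324·111.3)²) = √(74.622507 + 13.004101) = 9.3609 km
5: √((0.0506·111.32)² + (0.1104·111.3)²) = √(31.728346 + 150.983148) = 13.5171 km
6: √((0.0058·111.32)² + (0.0597·111.3)²) = √(0.416872 + 44.150842) = 6.6759 km
7: √((-0.0749·111.32)² + (0.0607·111.3)²) = √(69.520043 + 45.642320) = 10.7314 km
8: √((0.1257·111.32)² + (0.1057·111.3)²) = √(195.801922 + 138.401343) = 18.2812 km
9: √((0.0538·111.32)² + (-0.0755·111.3)²) = √(35.868313 + 70.612930) = 10.3190 km
10: √((0.1174·111.32)² + (-0.0738·111.3)²) = √(170.797925 + 67.468810) = 15.4359 km
11: √((-0.0311·111.32)² + (-0.0770·111.3)²) = √(11.985804 + 73.446614) = 9.2430 km
Sorted: 3 (4.0425 km) < 6 (6.6759 km) < 1 (8.3580 km) < 11 (9.2430 km) < 4 (9.3609 km) < …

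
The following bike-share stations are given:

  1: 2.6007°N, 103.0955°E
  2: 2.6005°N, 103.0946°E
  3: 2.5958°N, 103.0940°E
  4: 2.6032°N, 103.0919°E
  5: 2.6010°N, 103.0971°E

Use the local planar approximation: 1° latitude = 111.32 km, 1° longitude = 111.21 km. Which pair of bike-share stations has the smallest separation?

Pairwise distances:
1–2: √((-0.0002·111.32)² + (-0.0009·111.21)²) = √(0.000496 + 0.010018) = 0.1025 km
1–3: √((-0.0049·111.32)² + (-0.0015·111.21)²) = √(0.297535 + 0.027827) = 0.5704 km
1–4: √((0.0025·111.32)² + (-0.0036·111.21)²) = √(0.077451 + 0.160285) = 0.4876 km
1–5: √((0.0003·111.32)² + (0.0016·111.21)²) = √(0.001115 + 0.031661) = 0.1810 km
2–3: √((-0.0047·111.32)² + (-0.0006·111.21)²) = √(0.273742 + 0.004452) = 0.5274 km
2–4: √((0.0027·111.32)² + (-0.0027·111.21)²) = √(0.090339 + 0.090160) = 0.4249 km
2–5: √((0.0005·111.32)² + (0.0025·111.21)²) = √(0.003098 + 0.077298) = 0.2835 km
3–4: √((0.0074·111.32)² + (-0.0021·111.21)²) = √(0.678594 + 0.054541) = 0.8562 km
3–5: √((0.0052·111.32)² + (0.0031·111.21)²) = √(0.335084 + 0.118853) = 0.6737 km
4–5: √((-0.0022·111.32)² + (0.0052·111.21)²) = √(0.059978 + 0.334422) = 0.6280 km
Closest pair: 1–2 at 0.1025 km.

1 and 2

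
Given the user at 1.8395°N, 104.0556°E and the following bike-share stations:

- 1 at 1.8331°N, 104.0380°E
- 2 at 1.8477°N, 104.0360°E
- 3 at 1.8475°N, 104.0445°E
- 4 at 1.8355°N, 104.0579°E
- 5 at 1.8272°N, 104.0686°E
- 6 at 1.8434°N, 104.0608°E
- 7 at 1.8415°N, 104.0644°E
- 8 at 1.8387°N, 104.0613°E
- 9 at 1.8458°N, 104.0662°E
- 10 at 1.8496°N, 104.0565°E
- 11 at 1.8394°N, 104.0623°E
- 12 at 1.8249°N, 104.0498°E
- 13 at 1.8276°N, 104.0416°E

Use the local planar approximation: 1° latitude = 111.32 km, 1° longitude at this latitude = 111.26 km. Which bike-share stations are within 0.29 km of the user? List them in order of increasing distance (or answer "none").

none

Distances from 1.8395°N, 104.0556°E:
1: √((-0.0064·111.32)² + (-0.0176·111.26)²) = √(0.507582 + 3.834453) = 2.0838 km
2: √((0.0082·111.32)² + (-0.0196·111.26)²) = √(0.833248 + 4.755435) = 2.3640 km
3: √((0.0080·111.32)² + (-0.0111·111.26)²) = √(0.793097 + 1.525190) = 1.5226 km
4: √((-0.0040·111.32)² + (0.0023·111.26)²) = √(0.198274 + 0.065484) = 0.5136 km
5: √((-0.0123·111.32)² + (0.0130·111.26)²) = √(1.874807 + 2.092015) = 1.9917 km
6: √((0.0039·111.32)² + (0.0052·111.26)²) = √(0.188484 + 0.334722) = 0.7233 km
7: √((0.0020·111.32)² + (0.0088·111.26)²) = √(0.049569 + 0.958613) = 1.0041 km
8: √((-0.0008·111.32)² + (0.0057·111.26)²) = √(0.007931 + 0.402187) = 0.6404 km
9: √((0.0063·111.32)² + (0.0106·111.26)²) = √(0.491844 + 1.390881) = 1.3721 km
10: √((0.0101·111.32)² + (0.0009·111.26)²) = √(1.264122 + 0.010027) = 1.1288 km
11: √((-0.0001·111.32)² + (0.0067·111.26)²) = √(0.000124 + 0.555684) = 0.7455 km
12: √((-0.0146·111.32)² + (-0.0058·111.26)²) = √(2.641509 + 0.416422) = 1.7487 km
13: √((-0.0119·111.32)² + (-0.0140·111.26)²) = √(1.754851 + 2.426242) = 2.0448 km
Threshold 0.29 km: none within range.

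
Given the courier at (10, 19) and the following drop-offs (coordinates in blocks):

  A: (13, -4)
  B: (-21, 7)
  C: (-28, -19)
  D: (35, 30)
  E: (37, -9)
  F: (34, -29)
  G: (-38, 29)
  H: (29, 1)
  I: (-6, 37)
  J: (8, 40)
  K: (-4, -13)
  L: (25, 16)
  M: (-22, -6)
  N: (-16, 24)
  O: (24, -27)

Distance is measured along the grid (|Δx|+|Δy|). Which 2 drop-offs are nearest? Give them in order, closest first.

Distances from (10, 19):
A: |3| + |-23| = 3 + 23 = 26 blocks
B: |-31| + |-12| = 31 + 12 = 43 blocks
C: |-38| + |-38| = 38 + 38 = 76 blocks
D: |25| + |11| = 25 + 11 = 36 blocks
E: |27| + |-28| = 27 + 28 = 55 blocks
F: |24| + |-48| = 24 + 48 = 72 blocks
G: |-48| + |10| = 48 + 10 = 58 blocks
H: |19| + |-18| = 19 + 18 = 37 blocks
I: |-16| + |18| = 16 + 18 = 34 blocks
J: |-2| + |21| = 2 + 21 = 23 blocks
K: |-14| + |-32| = 14 + 32 = 46 blocks
L: |15| + |-3| = 15 + 3 = 18 blocks
M: |-32| + |-25| = 32 + 25 = 57 blocks
N: |-26| + |5| = 26 + 5 = 31 blocks
O: |14| + |-46| = 14 + 46 = 60 blocks
Sorted: L (18 blocks) < J (23 blocks) < A (26 blocks) < N (31 blocks) < …

L, J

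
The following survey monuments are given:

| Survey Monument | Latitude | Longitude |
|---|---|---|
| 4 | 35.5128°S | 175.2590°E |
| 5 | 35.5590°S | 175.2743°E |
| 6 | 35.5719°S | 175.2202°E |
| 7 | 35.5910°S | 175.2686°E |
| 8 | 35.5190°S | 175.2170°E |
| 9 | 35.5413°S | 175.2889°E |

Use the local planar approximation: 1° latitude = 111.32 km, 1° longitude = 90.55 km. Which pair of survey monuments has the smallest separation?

Pairwise distances:
4–5: 5.3263 km
4–6: 7.4583 km
4–7: 8.7485 km
4–8: 3.8652 km
4–9: 4.1708 km
5–6: 5.1049 km
5–7: 3.5994 km
5–8: 6.8373 km
5–9: 2.3728 km
6–7: 4.8712 km
6–8: 5.8960 km
6–9: 7.0924 km
7–8: 9.2775 km
7–9: 5.8300 km
8–9: 6.9678 km
Closest pair: 5–9 at 2.3728 km.

5 and 9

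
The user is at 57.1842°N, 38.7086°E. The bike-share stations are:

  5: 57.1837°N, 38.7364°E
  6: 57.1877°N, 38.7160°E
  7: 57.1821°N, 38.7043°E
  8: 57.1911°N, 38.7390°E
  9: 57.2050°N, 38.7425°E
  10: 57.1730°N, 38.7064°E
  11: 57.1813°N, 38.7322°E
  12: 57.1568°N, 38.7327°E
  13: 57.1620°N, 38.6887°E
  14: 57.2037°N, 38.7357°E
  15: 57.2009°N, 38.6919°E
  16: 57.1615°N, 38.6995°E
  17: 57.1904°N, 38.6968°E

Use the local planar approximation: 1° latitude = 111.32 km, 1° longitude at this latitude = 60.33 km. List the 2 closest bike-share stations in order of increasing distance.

7, 6

Distances from 57.1842°N, 38.7086°E:
5: √((-0.0005·111.32)² + (0.0278·60.33)²) = √(0.003098 + 2.812913) = 1.6781 km
6: √((0.0035·111.32)² + (0.0074·60.33)²) = √(0.151804 + 0.199310) = 0.5925 km
7: √((-0.0021·111.32)² + (-0.0043·60.33)²) = √(0.054649 + 0.067298) = 0.3492 km
8: √((0.0069·111.32)² + (0.0304·60.33)²) = √(0.589990 + 3.363673) = 1.9884 km
9: √((0.0208·111.32)² + (0.0339·60.33)²) = √(5.361336 + 4.182790) = 3.0894 km
10: √((-0.0112·111.32)² + (-0.0022·60.33)²) = √(1.554470 + 0.017616) = 1.2538 km
11: √((-0.0029·111.32)² + (0.0236·60.33)²) = √(0.104218 + 2.027172) = 1.4599 km
12: √((-0.0274·111.32)² + (0.0241·60.33)²) = √(9.303525 + 2.113979) = 3.3790 km
13: √((-0.0222·111.32)² + (-0.0199·60.33)²) = √(6.107343 + 1.441361) = 2.7475 km
14: √((0.0195·111.32)² + (0.0271·60.33)²) = √(4.712112 + 2.673039) = 2.7176 km
15: √((0.0167·111.32)² + (-0.0167·60.33)²) = √(3.456045 + 1.015078) = 2.1145 km
16: √((-0.0227·111.32)² + (-0.0091·60.33)²) = √(6.385547 + 0.301404) = 2.5859 km
17: √((0.0062·111.32)² + (-0.0118·60.33)²) = √(0.476354 + 0.506793) = 0.9915 km
Sorted: 7 (0.3492 km) < 6 (0.5925 km) < 17 (0.9915 km) < 10 (1.2538 km) < …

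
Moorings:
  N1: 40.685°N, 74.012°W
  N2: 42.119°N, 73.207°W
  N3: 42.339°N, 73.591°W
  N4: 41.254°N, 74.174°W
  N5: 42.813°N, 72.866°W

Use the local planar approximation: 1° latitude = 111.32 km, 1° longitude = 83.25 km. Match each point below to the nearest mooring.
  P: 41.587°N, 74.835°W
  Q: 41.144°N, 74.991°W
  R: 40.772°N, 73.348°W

P→N4; Q→N4; R→N1

P at 41.587°N, 74.835°W:
  N1: 121.559 km
  N2: 147.905 km
  N3: 133.166 km
  N4: 66.350 km
  N5: 213.298 km
  → nearest: N4 (66.350 km)
Q at 41.144°N, 74.991°W:
  N1: 96.194 km
  N2: 183.951 km
  N3: 176.862 km
  N4: 69.109 km
  N5: 256.544 km
  → nearest: N4 (69.109 km)
R at 40.772°N, 73.348°W:
  N1: 56.120 km
  N2: 150.407 km
  N3: 175.608 km
  N4: 87.221 km
  N5: 230.720 km
  → nearest: N1 (56.120 km)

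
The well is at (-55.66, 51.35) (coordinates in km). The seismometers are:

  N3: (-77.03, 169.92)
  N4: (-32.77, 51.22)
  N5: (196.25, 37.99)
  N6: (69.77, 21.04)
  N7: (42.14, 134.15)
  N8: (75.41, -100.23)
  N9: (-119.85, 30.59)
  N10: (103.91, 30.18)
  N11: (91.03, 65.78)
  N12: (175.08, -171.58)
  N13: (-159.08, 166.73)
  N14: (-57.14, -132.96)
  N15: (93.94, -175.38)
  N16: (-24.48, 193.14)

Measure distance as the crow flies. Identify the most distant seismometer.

N12

Distances from (-55.66, 51.35):
N3: √((-21.37)² + (118.57)²) = √(456.6769 + 14058.8449) = 120.48 km
N4: √((22.89)² + (-0.13)²) = √(523.9521 + 0.0169) = 22.89 km
N5: √((251.91)² + (-13.36)²) = √(63458.6481 + 178.4896) = 252.26 km
N6: √((125.43)² + (-30.31)²) = √(15732.6849 + 918.6961) = 129.04 km
N7: √((97.80)² + (82.80)²) = √(9564.8400 + 6855.8400) = 128.14 km
N8: √((131.07)² + (-151.58)²) = √(17179.3449 + 22976.4964) = 200.39 km
N9: √((-64.19)² + (-20.76)²) = √(4120.3561 + 430.9776) = 67.46 km
N10: √((159.57)² + (-21.17)²) = √(25462.5849 + 448.1689) = 160.97 km
N11: √((146.69)² + (14.43)²) = √(21517.9561 + 208.2249) = 147.40 km
N12: √((230.74)² + (-222.93)²) = √(53240.9476 + 49697.7849) = 320.84 km
N13: √((-103.42)² + (115.38)²) = √(10695.6964 + 13312.5444) = 154.95 km
N14: √((-1.48)² + (-184.31)²) = √(2.1904 + 33970.1761) = 184.32 km
N15: √((149.60)² + (-226.73)²) = √(22380.1600 + 51406.4929) = 271.64 km
N16: √((31.18)² + (141.79)²) = √(972.1924 + 20104.4041) = 145.18 km
Maximum: N12 at 320.84 km.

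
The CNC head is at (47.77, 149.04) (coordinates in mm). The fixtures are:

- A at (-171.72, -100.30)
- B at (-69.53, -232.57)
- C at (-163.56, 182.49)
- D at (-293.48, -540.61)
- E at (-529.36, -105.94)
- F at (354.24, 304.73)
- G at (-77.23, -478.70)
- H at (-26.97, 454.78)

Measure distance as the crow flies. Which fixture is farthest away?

Distances from (47.77, 149.04):
A: 332.18 mm
B: 399.23 mm
C: 213.96 mm
D: 769.46 mm
E: 630.95 mm
F: 343.75 mm
G: 640.06 mm
H: 314.74 mm
Maximum: D at 769.46 mm.

D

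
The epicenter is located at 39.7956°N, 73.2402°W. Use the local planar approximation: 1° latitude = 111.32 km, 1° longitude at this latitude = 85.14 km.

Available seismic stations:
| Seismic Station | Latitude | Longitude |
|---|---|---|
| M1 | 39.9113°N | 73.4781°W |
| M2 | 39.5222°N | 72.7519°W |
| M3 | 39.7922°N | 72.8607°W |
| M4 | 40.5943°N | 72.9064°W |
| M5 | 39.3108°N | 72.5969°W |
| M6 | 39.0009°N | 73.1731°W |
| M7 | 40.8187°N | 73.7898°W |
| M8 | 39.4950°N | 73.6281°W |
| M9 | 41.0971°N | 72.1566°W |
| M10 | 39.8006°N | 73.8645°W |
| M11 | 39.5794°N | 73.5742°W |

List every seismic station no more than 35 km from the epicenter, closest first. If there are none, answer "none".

Distances from 39.7956°N, 73.2402°W:
M1: 24.0030 km
M2: 51.5235 km
M3: 32.3128 km
M4: 93.3429 km
M5: 76.8918 km
M6: 88.6503 km
M7: 123.1294 km
M8: 47.0156 km
M9: 171.7631 km
M10: 53.1558 km
M11: 37.2544 km
Threshold 35 km: M1 (24.0030 km), M3 (32.3128 km) are within range.

M1, M3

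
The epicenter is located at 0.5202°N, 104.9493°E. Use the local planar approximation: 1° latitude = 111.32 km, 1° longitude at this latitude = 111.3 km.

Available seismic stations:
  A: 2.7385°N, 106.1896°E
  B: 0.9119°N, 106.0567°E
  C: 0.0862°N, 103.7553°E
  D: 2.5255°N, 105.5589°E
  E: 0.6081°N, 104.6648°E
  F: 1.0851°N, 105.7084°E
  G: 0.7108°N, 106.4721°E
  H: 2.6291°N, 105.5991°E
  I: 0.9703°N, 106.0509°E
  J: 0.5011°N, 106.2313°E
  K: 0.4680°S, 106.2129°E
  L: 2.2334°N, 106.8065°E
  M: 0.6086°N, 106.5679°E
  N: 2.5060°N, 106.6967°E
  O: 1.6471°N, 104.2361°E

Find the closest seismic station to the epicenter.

E

Distances from 0.5202°N, 104.9493°E:
A: √((2.2183·111.32)² + (1.2403·111.3)²) = √(60979.934527 + 19056.529700) = 282.9072 km
B: √((0.3917·111.32)² + (1.1074·111.3)²) = √(1901.312653 + 15191.454843) = 130.7393 km
C: √((-0.4340·111.32)² + (-1.1940·111.3)²) = √(2334.134374 + 17660.336821) = 141.4018 km
D: √((2.0053·111.32)² + (0.6096·111.3)²) = √(49831.631114 + 4603.416238) = 233.3132 km
E: √((0.0879·111.32)² + (-0.2845·111.3)²) = √(95.746773 + 1002.662726) = 33.1423 km
F: √((0.5649·111.32)² + (0.7591·111.3)²) = √(3954.481469 + 7138.193418) = 105.3218 km
G: √((0.1906·111.32)² + (1.5228·111.3)²) = √(450.186210 + 28726.060113) = 170.8106 km
H: √((2.1089·111.32)² + (0.6498·111.3)²) = √(55113.547849 + 5230.578721) = 245.6504 km
I: √((0.4501·111.32)² + (1.1016·111.3)²) = √(2510.524253 + 15032.741281) = 132.4510 km
J: √((-0.0191·111.32)² + (1.2820·111.3)²) = √(4.520777 + 20359.465820) = 142.7024 km
K: √((-0.9882·111.32)² + (1.2636·111.3)²) = √(12101.413321 + 19779.238312) = 178.5515 km
L: √((1.7132·111.32)² + (1.8572·111.3)²) = √(36371.610094 + 42727.519264) = 281.2457 km
M: √((0.0884·111.32)² + (1.6186·111.3)²) = √(96.839140 + 32454.087354) = 180.4188 km
N: √((1.9858·111.32)² + (1.7474·111.3)²) = √(48867.194663 + 37824.656387) = 294.4348 km
O: √((1.1269·111.32)² + (-0.7132·111.3)²) = √(15736.826369 + 6301.051042) = 148.4516 km
Minimum: E at 33.1423 km.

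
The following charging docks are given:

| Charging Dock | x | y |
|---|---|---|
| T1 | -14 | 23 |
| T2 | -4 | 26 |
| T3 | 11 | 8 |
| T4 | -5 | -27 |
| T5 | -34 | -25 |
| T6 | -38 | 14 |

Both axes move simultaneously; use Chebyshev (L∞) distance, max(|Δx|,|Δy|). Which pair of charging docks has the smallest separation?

Pairwise distances:
T1–T2: 10
T2–T3: 18
T1–T6: 24
T1–T3: 25
T4–T5: 29
T2–T6: 34
T3–T4: 35
T5–T6: 39
T4–T6: 41
T3–T5: 45
T1–T5: 48
T3–T6: 49
T1–T4: 50
T2–T5: 51
T2–T4: 53
Closest pair: T1–T2 at 10.

T1 and T2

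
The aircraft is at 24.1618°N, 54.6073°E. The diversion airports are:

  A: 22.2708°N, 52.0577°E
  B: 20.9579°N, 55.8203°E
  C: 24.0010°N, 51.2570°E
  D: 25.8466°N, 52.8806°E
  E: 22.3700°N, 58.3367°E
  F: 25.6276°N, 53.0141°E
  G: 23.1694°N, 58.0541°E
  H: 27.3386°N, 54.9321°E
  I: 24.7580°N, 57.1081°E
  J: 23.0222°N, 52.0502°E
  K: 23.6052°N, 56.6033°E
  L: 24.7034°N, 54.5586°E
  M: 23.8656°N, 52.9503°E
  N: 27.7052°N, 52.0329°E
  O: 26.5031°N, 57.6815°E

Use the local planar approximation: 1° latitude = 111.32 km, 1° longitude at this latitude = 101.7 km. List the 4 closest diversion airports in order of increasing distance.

L, M, K, F

Distances from 24.1618°N, 54.6073°E:
A: 333.9856 km
B: 377.3900 km
C: 341.1954 km
D: 256.9299 km
E: 428.5311 km
F: 229.9535 km
G: 367.5357 km
H: 355.1807 km
I: 262.8484 km
J: 289.3496 km
K: 212.2389 km
L: 60.4940 km
M: 171.7124 km
N: 473.4339 km
O: 407.0349 km
Sorted: L (60.4940 km) < M (171.7124 km) < K (212.2389 km) < F (229.9535 km) < D (256.9299 km) < I (262.8484 km) < …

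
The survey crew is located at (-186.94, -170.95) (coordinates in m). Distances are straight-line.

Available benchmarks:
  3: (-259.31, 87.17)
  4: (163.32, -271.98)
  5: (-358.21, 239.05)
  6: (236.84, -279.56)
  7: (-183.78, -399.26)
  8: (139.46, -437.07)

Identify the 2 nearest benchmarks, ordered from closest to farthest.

Distances from (-186.94, -170.95):
3: √((-72.37)² + (258.12)²) = √(5237.4169 + 66625.9344) = 268.07 m
4: √((350.26)² + (-101.03)²) = √(122682.0676 + 10207.0609) = 364.54 m
5: √((-171.27)² + (410.00)²) = √(29333.4129 + 168100.0000) = 444.33 m
6: √((423.78)² + (-108.61)²) = √(179589.4884 + 11796.1321) = 437.48 m
7: √((3.16)² + (-228.31)²) = √(9.9856 + 52125.4561) = 228.33 m
8: √((326.40)² + (-266.12)²) = √(106536.9600 + 70819.8544) = 421.14 m
Sorted: 7 (228.33 m) < 3 (268.07 m) < 4 (364.54 m) < 8 (421.14 m) < …

7, 3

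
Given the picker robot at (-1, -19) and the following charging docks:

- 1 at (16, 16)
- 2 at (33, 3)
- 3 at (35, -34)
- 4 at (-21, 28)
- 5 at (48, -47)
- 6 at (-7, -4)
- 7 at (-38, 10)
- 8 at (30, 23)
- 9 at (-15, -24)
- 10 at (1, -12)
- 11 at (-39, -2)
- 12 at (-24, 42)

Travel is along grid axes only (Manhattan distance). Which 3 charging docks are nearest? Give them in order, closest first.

Distances from (-1, -19):
1: 52
2: 56
3: 51
4: 67
5: 77
6: 21
7: 66
8: 73
9: 19
10: 9
11: 55
12: 84
Sorted: 10 (9) < 9 (19) < 6 (21) < 3 (51) < 1 (52) < …

10, 9, 6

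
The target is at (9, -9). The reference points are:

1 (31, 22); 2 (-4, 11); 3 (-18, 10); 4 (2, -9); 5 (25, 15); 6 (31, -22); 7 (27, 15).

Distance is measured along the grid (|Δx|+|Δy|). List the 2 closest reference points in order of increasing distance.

4, 2

Distances from (9, -9):
1: |22| + |31| = 22 + 31 = 53
2: |-13| + |20| = 13 + 20 = 33
3: |-27| + |19| = 27 + 19 = 46
4: |-7| + |0| = 7 + 0 = 7
5: |16| + |24| = 16 + 24 = 40
6: |22| + |-13| = 22 + 13 = 35
7: |18| + |24| = 18 + 24 = 42
Sorted: 4 (7) < 2 (33) < 6 (35) < 5 (40) < …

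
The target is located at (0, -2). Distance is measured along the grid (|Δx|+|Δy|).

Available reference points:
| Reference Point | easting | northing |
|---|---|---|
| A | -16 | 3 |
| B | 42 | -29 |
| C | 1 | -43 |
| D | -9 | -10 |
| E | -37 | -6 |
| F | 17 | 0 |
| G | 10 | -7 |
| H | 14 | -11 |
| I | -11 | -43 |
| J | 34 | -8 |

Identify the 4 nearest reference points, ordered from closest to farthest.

Distances from (0, -2):
A: |-16| + |5| = 16 + 5 = 21
B: |42| + |-27| = 42 + 27 = 69
C: |1| + |-41| = 1 + 41 = 42
D: |-9| + |-8| = 9 + 8 = 17
E: |-37| + |-4| = 37 + 4 = 41
F: |17| + |2| = 17 + 2 = 19
G: |10| + |-5| = 10 + 5 = 15
H: |14| + |-9| = 14 + 9 = 23
I: |-11| + |-41| = 11 + 41 = 52
J: |34| + |-6| = 34 + 6 = 40
Sorted: G (15) < D (17) < F (19) < A (21) < H (23) < J (40) < …

G, D, F, A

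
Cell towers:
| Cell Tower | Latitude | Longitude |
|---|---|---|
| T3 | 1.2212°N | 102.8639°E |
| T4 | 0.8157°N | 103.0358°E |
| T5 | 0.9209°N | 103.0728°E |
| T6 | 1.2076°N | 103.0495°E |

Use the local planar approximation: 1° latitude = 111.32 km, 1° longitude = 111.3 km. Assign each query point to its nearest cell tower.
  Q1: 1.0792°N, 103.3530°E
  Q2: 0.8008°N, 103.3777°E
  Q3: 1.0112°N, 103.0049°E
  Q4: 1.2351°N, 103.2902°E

Q1→T5; Q2→T5; Q3→T5; Q4→T6

Q1 at 1.0792°N, 103.3530°E:
  T3: √((0.1420·111.32)² + (-0.4891·111.3)²) = √(249.875159 + 2963.368460) = 56.6855 km
  T4: √((-0.2635·111.32)² + (-0.3172·111.3)²) = √(860.414329 + 1246.397835) = 45.9000 km
  T5: √((-0.1583·111.32)² + (-0.2802·111.3)²) = √(310.533333 + 972.582813) = 35.8206 km
  T6: √((0.1284·111.32)² + (-0.3035·111.3)²) = √(204.303799 + 1141.057998) = 36.6792 km
  → nearest: T5 (35.8206 km)
Q2 at 0.8008°N, 103.3777°E:
  T3: √((0.4204·111.32)² + (-0.5138·111.3)²) = √(2190.139662 + 3270.231734) = 73.8943 km
  T4: √((0.0149·111.32)² + (-0.3419·111.3)²) = √(2.751180 + 1448.066579) = 38.0896 km
  T5: √((0.1201·111.32)² + (-0.3049·111.3)²) = √(178.744386 + 1151.609337) = 36.4740 km
  T6: √((0.4068·111.32)² + (-0.3282·111.3)²) = √(2050.729051 + 1334.343001) = 58.1814 km
  → nearest: T5 (36.4740 km)
Q3 at 1.0112°N, 103.0049°E:
  T3: √((0.2100·111.32)² + (-0.1410·111.3)²) = √(546.493480 + 246.279665) = 28.1562 km
  T4: √((-0.1955·111.32)² + (0.0309·111.3)²) = √(473.630781 + 11.827890) = 22.0331 km
  T5: √((-0.0903·111.32)² + (0.0679·111.3)²) = √(101.046644 + 57.112330) = 12.5761 km
  T6: √((0.1964·111.32)² + (0.0446·111.3)²) = √(478.001613 + 24.641097) = 22.4197 km
  → nearest: T5 (12.5761 km)
Q4 at 1.2351°N, 103.2902°E:
  T3: √((-0.0139·111.32)² + (-0.4263·111.3)²) = √(2.394286 + 2251.235839) = 47.4724 km
  T4: √((-0.4194·111.32)² + (-0.2544·111.3)²) = √(2179.732741 + 801.723369) = 54.6027 km
  T5: √((-0.3142·111.32)² + (-0.2174·111.3)²) = √(1223.372621 + 585.476419) = 42.5306 km
  T6: √((-0.0275·111.32)² + (-0.2407·111.3)²) = √(9.371558 + 717.699278) = 26.9643 km
  → nearest: T6 (26.9643 km)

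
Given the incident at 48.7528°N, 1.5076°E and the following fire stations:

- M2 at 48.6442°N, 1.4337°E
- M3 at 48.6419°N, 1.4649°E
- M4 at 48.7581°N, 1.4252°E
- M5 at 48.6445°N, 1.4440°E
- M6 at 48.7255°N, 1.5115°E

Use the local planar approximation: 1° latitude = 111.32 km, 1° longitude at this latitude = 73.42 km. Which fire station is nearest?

M6

Distances from 48.7528°N, 1.5076°E:
M2: √((-0.1086·111.32)² + (-0.0739·73.42)²) = √(146.152432 + 29.438633) = 13.2511 km
M3: √((-0.1109·111.32)² + (-0.0427·73.42)²) = √(152.408605 + 9.828438) = 12.7372 km
M4: √((0.0053·111.32)² + (-0.0824·73.42)²) = √(0.348095 + 36.600177) = 6.0785 km
M5: √((-0.1083·111.32)² + (-0.0636·73.42)²) = √(145.346075 + 21.804342) = 12.9287 km
M6: √((-0.0273·111.32)² + (0.0039·73.42)²) = √(9.235740 + 0.081989) = 3.0525 km
Minimum: M6 at 3.0525 km.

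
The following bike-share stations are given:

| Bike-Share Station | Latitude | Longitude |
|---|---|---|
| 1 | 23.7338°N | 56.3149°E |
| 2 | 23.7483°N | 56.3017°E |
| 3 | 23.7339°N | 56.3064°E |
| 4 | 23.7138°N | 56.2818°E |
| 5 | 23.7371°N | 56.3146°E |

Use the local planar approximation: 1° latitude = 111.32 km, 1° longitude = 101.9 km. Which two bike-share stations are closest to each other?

Pairwise distances:
1–2: √((0.0145·111.32)² + (-0.0132·101.9)²) = √(2.605448 + 1.809240) = 2.1011 km
1–3: √((0.0001·111.32)² + (-0.0085·101.9)²) = √(0.000124 + 0.750216) = 0.8662 km
1–4: √((-0.0200·111.32)² + (-0.0331·101.9)²) = √(4.956857 + 11.376387) = 4.0414 km
1–5: √((0.0033·111.32)² + (-0.0003·101.9)²) = √(0.134950 + 0.000935) = 0.3686 km
2–3: √((-0.0144·111.32)² + (0.0047·101.9)²) = √(2.569635 + 0.229374) = 1.6730 km
2–4: √((-0.0345·111.32)² + (-0.0199·101.9)²) = √(14.749747 + 4.112013) = 4.3430 km
2–5: √((-0.0112·111.32)² + (0.0129·101.9)²) = √(1.554470 + 1.727937) = 1.8117 km
3–4: √((-0.0201·111.32)² + (-0.0246·101.9)²) = √(5.006549 + 6.283745) = 3.3601 km
3–5: √((0.0032·111.32)² + (0.0082·101.9)²) = √(0.126896 + 0.698194) = 0.9083 km
4–5: √((0.0233·111.32)² + (0.0328·101.9)²) = √(6.727570 + 11.171103) = 4.2307 km
Closest pair: 1–5 at 0.3686 km.

1 and 5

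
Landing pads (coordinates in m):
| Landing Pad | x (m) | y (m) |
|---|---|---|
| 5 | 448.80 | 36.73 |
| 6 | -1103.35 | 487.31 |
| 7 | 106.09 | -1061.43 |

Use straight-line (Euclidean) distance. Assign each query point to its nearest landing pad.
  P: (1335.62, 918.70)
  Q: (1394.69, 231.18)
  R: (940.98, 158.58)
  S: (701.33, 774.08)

P→5; Q→5; R→5; S→5

P at (1335.62, 918.70):
  5: √((-886.82)² + (-881.97)²) = √(786449.7124 + 777871.0809) = 1250.73 m
  6: √((-2438.97)² + (-431.39)²) = √(5948574.6609 + 186097.3321) = 2476.83 m
  7: √((-1229.53)² + (-1980.13)²) = √(1511744.0209 + 3920914.8169) = 2330.81 m
  → nearest: 5 (1250.73 m)
Q at (1394.69, 231.18):
  5: √((-945.89)² + (-194.45)²) = √(894707.8921 + 37810.8025) = 965.67 m
  6: √((-2498.04)² + (256.13)²) = √(6240203.8416 + 65602.5769) = 2511.14 m
  7: √((-1288.60)² + (-1292.61)²) = √(1660489.9600 + 1670840.6121) = 1825.19 m
  → nearest: 5 (965.67 m)
R at (940.98, 158.58):
  5: √((-492.18)² + (-121.85)²) = √(242241.1524 + 14847.4225) = 507.04 m
  6: √((-2044.33)² + (328.73)²) = √(4179285.1489 + 108063.4129) = 2070.59 m
  7: √((-834.89)² + (-1220.01)²) = √(697041.3121 + 1488424.4001) = 1478.33 m
  → nearest: 5 (507.04 m)
S at (701.33, 774.08):
  5: √((-252.53)² + (-737.35)²) = √(63771.4009 + 543685.0225) = 779.39 m
  6: √((-1804.68)² + (-286.77)²) = √(3256869.9024 + 82237.0329) = 1827.32 m
  7: √((-595.24)² + (-1835.51)²) = √(354310.6576 + 3369096.9601) = 1929.61 m
  → nearest: 5 (779.39 m)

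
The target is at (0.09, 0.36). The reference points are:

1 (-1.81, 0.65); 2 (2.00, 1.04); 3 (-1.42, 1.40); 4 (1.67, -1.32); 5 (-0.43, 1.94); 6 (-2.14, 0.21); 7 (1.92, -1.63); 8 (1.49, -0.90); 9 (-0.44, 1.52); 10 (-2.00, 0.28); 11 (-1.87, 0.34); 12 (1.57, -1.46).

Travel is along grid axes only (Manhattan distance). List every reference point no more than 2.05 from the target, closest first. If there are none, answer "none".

Distances from (0.09, 0.36):
1: |-1.90| + |0.29| = 1.90 + 0.29 = 2.19
2: |1.91| + |0.68| = 1.91 + 0.68 = 2.59
3: |-1.51| + |1.04| = 1.51 + 1.04 = 2.55
4: |1.58| + |-1.68| = 1.58 + 1.68 = 3.26
5: |-0.52| + |1.58| = 0.52 + 1.58 = 2.10
6: |-2.23| + |-0.15| = 2.23 + 0.15 = 2.38
7: |1.83| + |-1.99| = 1.83 + 1.99 = 3.82
8: |1.40| + |-1.26| = 1.40 + 1.26 = 2.66
9: |-0.53| + |1.16| = 0.53 + 1.16 = 1.69
10: |-2.09| + |-0.08| = 2.09 + 0.08 = 2.17
11: |-1.96| + |-0.02| = 1.96 + 0.02 = 1.98
12: |1.48| + |-1.82| = 1.48 + 1.82 = 3.30
Threshold 2.05: 9 (1.69), 11 (1.98) are within range.

9, 11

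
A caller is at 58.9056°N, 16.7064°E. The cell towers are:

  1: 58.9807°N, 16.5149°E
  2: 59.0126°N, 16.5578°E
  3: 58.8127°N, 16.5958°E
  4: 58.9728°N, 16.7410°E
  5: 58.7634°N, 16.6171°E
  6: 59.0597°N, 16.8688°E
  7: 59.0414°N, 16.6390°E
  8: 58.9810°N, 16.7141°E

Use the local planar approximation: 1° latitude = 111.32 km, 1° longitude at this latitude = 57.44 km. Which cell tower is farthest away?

6

Distances from 58.9056°N, 16.7064°E:
1: √((0.0751·111.32)² + (-0.1915·57.44)²) = √(69.891807 + 120.994720) = 13.8162 km
2: √((0.1070·111.32)² + (-0.1486·57.44)²) = √(141.877638 + 72.856194) = 14.6538 km
3: √((-0.0929·111.32)² + (-0.1106·57.44)²) = √(106.949270 + 40.358881) = 12.1371 km
4: √((0.0672·111.32)² + (0.0346·57.44)²) = √(55.960932 + 3.949854) = 7.7402 km
5: √((-0.1422·111.32)² + (-0.0893·57.44)²) = √(250.579529 + 26.310662) = 16.6400 km
6: √((0.1541·111.32)² + (0.1624·57.44)²) = √(294.273851 + 87.016360) = 19.5267 km
7: √((0.1358·111.32)² + (-0.0674·57.44)²) = √(228.531429 + 14.988172) = 15.6051 km
8: √((0.0754·111.32)² + (0.0077·57.44)²) = √(70.451312 + 0.195619) = 8.4052 km
Maximum: 6 at 19.5267 km.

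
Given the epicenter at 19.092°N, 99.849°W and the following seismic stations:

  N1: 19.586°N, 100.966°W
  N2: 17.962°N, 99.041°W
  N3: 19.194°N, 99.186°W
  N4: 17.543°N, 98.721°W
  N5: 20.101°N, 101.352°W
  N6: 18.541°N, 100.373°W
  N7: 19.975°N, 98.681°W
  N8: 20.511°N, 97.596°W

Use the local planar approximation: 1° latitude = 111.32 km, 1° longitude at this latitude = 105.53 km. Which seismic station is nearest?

N3

Distances from 19.092°N, 99.849°W:
N1: 130.074 km
N2: 151.968 km
N3: 70.882 km
N4: 209.532 km
N5: 194.355 km
N6: 82.584 km
N7: 157.654 km
N8: 285.450 km
Minimum: N3 at 70.882 km.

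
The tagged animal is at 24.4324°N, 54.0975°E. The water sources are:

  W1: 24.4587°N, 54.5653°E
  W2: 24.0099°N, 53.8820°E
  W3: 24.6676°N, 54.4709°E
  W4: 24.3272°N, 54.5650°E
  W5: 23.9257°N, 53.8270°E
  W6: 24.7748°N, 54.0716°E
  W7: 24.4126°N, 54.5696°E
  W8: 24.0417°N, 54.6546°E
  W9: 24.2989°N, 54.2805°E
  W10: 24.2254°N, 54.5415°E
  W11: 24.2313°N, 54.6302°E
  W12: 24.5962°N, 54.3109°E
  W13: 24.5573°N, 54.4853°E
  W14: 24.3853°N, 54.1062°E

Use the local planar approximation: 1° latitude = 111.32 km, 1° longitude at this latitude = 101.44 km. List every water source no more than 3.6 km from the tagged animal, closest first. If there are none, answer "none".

Distances from 24.4324°N, 54.0975°E:
W1: 47.5439 km
W2: 51.8647 km
W3: 46.0461 km
W4: 48.8478 km
W5: 62.7260 km
W6: 38.2064 km
W7: 47.9405 km
W8: 71.3109 km
W9: 23.7794 km
W10: 50.5918 km
W11: 58.4907 km
W12: 28.3036 km
W13: 41.7233 km
W14: 5.3169 km
Threshold 3.6 km: none within range.

none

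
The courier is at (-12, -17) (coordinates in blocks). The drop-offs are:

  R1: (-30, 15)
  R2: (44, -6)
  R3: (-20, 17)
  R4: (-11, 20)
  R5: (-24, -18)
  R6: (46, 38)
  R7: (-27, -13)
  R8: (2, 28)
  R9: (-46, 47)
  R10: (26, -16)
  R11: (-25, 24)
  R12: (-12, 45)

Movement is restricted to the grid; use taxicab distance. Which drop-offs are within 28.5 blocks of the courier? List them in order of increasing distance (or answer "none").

Distances from (-12, -17):
R1: 50 blocks
R2: 67 blocks
R3: 42 blocks
R4: 38 blocks
R5: 13 blocks
R6: 113 blocks
R7: 19 blocks
R8: 59 blocks
R9: 98 blocks
R10: 39 blocks
R11: 54 blocks
R12: 62 blocks
Threshold 28.5 blocks: R5 (13 blocks), R7 (19 blocks) are within range.

R5, R7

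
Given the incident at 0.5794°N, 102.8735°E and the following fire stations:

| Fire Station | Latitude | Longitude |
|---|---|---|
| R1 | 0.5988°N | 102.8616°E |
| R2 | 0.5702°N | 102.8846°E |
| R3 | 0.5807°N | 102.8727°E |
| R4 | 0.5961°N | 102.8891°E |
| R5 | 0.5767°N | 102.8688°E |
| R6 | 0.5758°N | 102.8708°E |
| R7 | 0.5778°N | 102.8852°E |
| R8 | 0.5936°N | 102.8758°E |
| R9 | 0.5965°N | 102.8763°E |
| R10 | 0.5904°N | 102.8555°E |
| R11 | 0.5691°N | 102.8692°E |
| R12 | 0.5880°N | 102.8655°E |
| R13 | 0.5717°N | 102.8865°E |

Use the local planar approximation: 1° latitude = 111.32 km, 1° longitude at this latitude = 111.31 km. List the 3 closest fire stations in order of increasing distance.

R3, R6, R5

Distances from 0.5794°N, 102.8735°E:
R1: 2.5335 km
R2: 1.6048 km
R3: 0.1699 km
R4: 2.5439 km
R5: 0.6034 km
R6: 0.5009 km
R7: 1.3145 km
R8: 1.6013 km
R9: 1.9289 km
R10: 2.3481 km
R11: 1.2425 km
R12: 1.3075 km
R13: 1.6819 km
Sorted: R3 (0.1699 km) < R6 (0.5009 km) < R5 (0.6034 km) < R11 (1.2425 km) < R12 (1.3075 km) < …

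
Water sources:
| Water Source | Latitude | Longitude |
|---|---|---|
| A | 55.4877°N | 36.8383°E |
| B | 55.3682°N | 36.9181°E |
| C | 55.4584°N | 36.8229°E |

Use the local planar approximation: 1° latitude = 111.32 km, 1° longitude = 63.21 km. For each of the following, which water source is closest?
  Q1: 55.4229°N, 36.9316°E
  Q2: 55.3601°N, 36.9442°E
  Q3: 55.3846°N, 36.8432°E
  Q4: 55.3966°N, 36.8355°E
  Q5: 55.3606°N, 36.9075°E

Q1 at 55.4229°N, 36.9316°E:
  A: √((0.0648·111.32)² + (-0.0933·63.21)²) = √(52.035102 + 34.780424) = 9.3175 km
  B: √((-0.0547·111.32)² + (-0.0135·63.21)²) = √(37.078405 + 0.728181) = 6.1487 km
  C: √((0.0355·111.32)² + (-0.1087·63.21)²) = √(15.617197 + 47.209638) = 7.9263 km
  → nearest: B (6.1487 km)
Q2 at 55.3601°N, 36.9442°E:
  A: √((0.1276·111.32)² + (-0.1059·63.21)²) = √(201.765888 + 44.808819) = 15.7027 km
  B: √((0.0081·111.32)² + (-0.0261·63.21)²) = √(0.813048 + 2.721777) = 1.8801 km
  C: √((0.0983·111.32)² + (-0.1213·63.21)²) = √(119.743909 + 58.788609) = 13.3616 km
  → nearest: B (1.8801 km)
Q3 at 55.3846°N, 36.8432°E:
  A: √((0.1031·111.32)² + (-0.0049·63.21)²) = √(131.723641 + 0.095932) = 11.4813 km
  B: √((-0.0164·111.32)² + (0.0749·63.21)²) = √(3.332991 + 22.414818) = 5.0742 km
  C: √((0.0738·111.32)² + (-0.0203·63.21)²) = √(67.493060 + 1.646507) = 8.3150 km
  → nearest: B (5.0742 km)
Q4 at 55.3966°N, 36.8355°E:
  A: √((0.0911·111.32)² + (0.0028·63.21)²) = √(102.844992 + 0.031325) = 10.1428 km
  B: √((-0.0284·111.32)² + (0.0826·63.21)²) = √(9.995006 + 27.260366) = 6.1037 km
  C: √((0.0618·111.32)² + (-0.0126·63.21)²) = √(47.328566 + 0.634326) = 6.9255 km
  → nearest: B (6.1037 km)
Q5 at 55.3606°N, 36.9075°E:
  A: √((0.1271·111.32)² + (-0.0692·63.21)²) = √(200.187749 + 19.133031) = 14.8095 km
  B: √((0.0076·111.32)² + (0.0106·63.21)²) = √(0.715770 + 0.448935) = 1.0792 km
  C: √((0.0978·111.32)² + (-0.0846·63.21)²) = √(118.528859 + 28.596462) = 12.1295 km
  → nearest: B (1.0792 km)

Q1→B; Q2→B; Q3→B; Q4→B; Q5→B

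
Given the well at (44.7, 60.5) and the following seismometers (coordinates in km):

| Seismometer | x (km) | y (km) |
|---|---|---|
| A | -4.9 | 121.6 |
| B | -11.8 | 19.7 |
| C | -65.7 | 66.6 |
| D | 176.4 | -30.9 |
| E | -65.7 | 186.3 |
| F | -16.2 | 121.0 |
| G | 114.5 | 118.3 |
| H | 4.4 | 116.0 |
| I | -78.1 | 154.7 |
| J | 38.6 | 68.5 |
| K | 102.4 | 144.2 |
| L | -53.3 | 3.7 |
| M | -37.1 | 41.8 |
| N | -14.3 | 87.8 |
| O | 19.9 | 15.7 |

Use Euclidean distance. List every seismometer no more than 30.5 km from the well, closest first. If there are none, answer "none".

Distances from (44.7, 60.5):
A: 78.7 km
B: 69.7 km
C: 110.6 km
D: 160.3 km
E: 167.4 km
F: 85.8 km
G: 90.6 km
H: 68.6 km
I: 154.8 km
J: 10.1 km
K: 101.7 km
L: 113.3 km
M: 83.9 km
N: 65.0 km
O: 51.2 km
Threshold 30.5 km: J (10.1 km) is within range.

J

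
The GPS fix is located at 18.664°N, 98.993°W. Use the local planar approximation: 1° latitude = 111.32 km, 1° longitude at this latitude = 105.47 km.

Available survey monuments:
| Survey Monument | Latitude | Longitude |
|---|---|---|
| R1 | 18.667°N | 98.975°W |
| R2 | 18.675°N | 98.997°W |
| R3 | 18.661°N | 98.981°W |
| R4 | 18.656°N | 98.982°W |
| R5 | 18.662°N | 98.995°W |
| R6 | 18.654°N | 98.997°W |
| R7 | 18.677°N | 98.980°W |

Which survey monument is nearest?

Distances from 18.664°N, 98.993°W:
R1: √((0.003·111.32)² + (0.018·105.47)²) = √(0.11153 + 3.60415) = 1.928 km
R2: √((0.011·111.32)² + (-0.004·105.47)²) = √(1.49945 + 0.17798) = 1.295 km
R3: √((-0.003·111.32)² + (0.012·105.47)²) = √(0.11153 + 1.60184) = 1.309 km
R4: √((-0.008·111.32)² + (0.011·105.47)²) = √(0.79310 + 1.34599) = 1.463 km
R5: √((-0.002·111.32)² + (-0.002·105.47)²) = √(0.04957 + 0.04450) = 0.307 km
R6: √((-0.010·111.32)² + (-0.004·105.47)²) = √(1.23921 + 0.17798) = 1.190 km
R7: √((0.013·111.32)² + (0.013·105.47)²) = √(2.09427 + 1.87994) = 1.994 km
Minimum: R5 at 0.307 km.

R5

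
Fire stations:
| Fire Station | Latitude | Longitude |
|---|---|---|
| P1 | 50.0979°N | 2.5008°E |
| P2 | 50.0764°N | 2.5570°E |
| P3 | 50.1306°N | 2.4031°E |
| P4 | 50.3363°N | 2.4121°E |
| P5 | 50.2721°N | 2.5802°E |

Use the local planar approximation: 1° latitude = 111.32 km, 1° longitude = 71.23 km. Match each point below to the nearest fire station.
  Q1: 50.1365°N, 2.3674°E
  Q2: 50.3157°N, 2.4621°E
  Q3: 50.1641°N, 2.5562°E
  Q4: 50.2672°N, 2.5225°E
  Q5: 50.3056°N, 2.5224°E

Q1 at 50.1365°N, 2.3674°E:
  P1: √((-0.0386·111.32)² + (0.1334·71.23)²) = √(18.463796 + 90.289562) = 10.4285 km
  P2: √((-0.0601·111.32)² + (0.1896·71.23)²) = √(44.760542 + 182.390643) = 15.0715 km
  P3: √((-0.0059·111.32)² + (0.0357·71.23)²) = √(0.431370 + 6.466396) = 2.6264 km
  P4: √((0.1998·111.32)² + (0.0447·71.23)²) = √(494.694820 + 10.137735) = 22.4685 km
  P5: √((0.1356·111.32)² + (0.2128·71.23)²) = √(227.858783 + 229.757203) = 21.3920 km
  → nearest: P3 (2.6264 km)
Q2 at 50.3157°N, 2.4621°E:
  P1: √((-0.2178·111.32)² + (0.0387·71.23)²) = √(587.844076 + 7.598849) = 24.4017 km
  P2: √((-0.2393·111.32)² + (0.0949·71.23)²) = √(709.629715 + 45.693909) = 27.4832 km
  P3: √((-0.1851·111.32)² + (-0.0590·71.23)²) = √(424.579707 + 17.661595) = 21.0295 km
  P4: √((0.0206·111.32)² + (-0.0500·71.23)²) = √(5.258730 + 12.684282) = 4.2359 km
  P5: √((-0.0436·111.32)² + (0.1181·71.23)²) = √(23.556967 + 70.766169) = 9.7120 km
  → nearest: P4 (4.2359 km)
Q3 at 50.1641°N, 2.5562°E:
  P1: √((-0.0662·111.32)² + (-0.0554·71.23)²) = √(54.307821 + 15.572037) = 8.3594 km
  P2: √((-0.0877·111.32)² + (0.0008·71.23)²) = √(95.311561 + 0.003247) = 9.7629 km
  P3: √((-0.0335·111.32)² + (-0.1531·71.23)²) = √(13.907082 + 118.925852) = 11.5253 km
  P4: √((0.1722·111.32)² + (-0.1441·71.23)²) = √(367.462216 + 105.354684) = 21.7444 km
  P5: √((0.1080·111.32)² + (0.0240·71.23)²) = √(144.541949 + 2.922459) = 12.1435 km
  → nearest: P1 (8.3594 km)
Q4 at 50.2672°N, 2.5225°E:
  P1: √((-0.1693·111.32)² + (-0.0217·71.23)²) = √(355.189658 + 2.389161) = 18.9098 km
  P2: √((-0.1908·111.32)² + (0.0345·71.23)²) = √(451.131483 + 6.038987) = 21.3815 km
  P3: √((-0.1366·111.32)² + (-0.1194·71.23)²) = √(231.231925 + 72.332678) = 17.4231 km
  P4: √((0.0691·111.32)² + (-0.1104·71.23)²) = √(59.170125 + 61.839225) = 11.0004 km
  P5: √((0.0049·111.32)² + (0.0577·71.23)²) = √(0.297535 + 16.891862) = 4.1460 km
  → nearest: P5 (4.1460 km)
Q5 at 50.3056°N, 2.5224°E:
  P1: √((-0.2077·111.32)² + (-0.0216·71.23)²) = √(534.588225 + 2.367191) = 23.1723 km
  P2: √((-0.2292·111.32)² + (0.0346·71.23)²) = √(650.991956 + 6.074046) = 25.6333 km
  P3: √((-0.1750·111.32)² + (-0.1193·71.23)²) = √(379.509361 + 72.211568) = 21.2537 km
  P4: √((0.0307·111.32)² + (-0.1103·71.23)²) = √(11.679470 + 61.727248) = 8.5678 km
  P5: √((-0.0335·111.32)² + (0.0578·71.23)²) = √(13.907082 + 16.950463) = 5.5550 km
  → nearest: P5 (5.5550 km)

Q1→P3; Q2→P4; Q3→P1; Q4→P5; Q5→P5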